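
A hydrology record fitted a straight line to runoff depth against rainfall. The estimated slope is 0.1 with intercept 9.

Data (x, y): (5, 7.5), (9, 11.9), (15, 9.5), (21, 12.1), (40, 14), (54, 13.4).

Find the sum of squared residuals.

x=5: ŷ = 9 + 0.1·5 = 9.5; r = 7.5 − 9.5 = -2
x=9: ŷ = 9 + 0.1·9 = 9.9; r = 11.9 − 9.9 = 2
x=15: ŷ = 9 + 0.1·15 = 10.5; r = 9.5 − 10.5 = -1
x=21: ŷ = 9 + 0.1·21 = 11.1; r = 12.1 − 11.1 = 1
x=40: ŷ = 9 + 0.1·40 = 13; r = 14 − 13 = 1
x=54: ŷ = 9 + 0.1·54 = 14.4; r = 13.4 − 14.4 = -1
SSE = 4 + 4 + 1 + 1 + 1 + 1 = 12

SSE = 12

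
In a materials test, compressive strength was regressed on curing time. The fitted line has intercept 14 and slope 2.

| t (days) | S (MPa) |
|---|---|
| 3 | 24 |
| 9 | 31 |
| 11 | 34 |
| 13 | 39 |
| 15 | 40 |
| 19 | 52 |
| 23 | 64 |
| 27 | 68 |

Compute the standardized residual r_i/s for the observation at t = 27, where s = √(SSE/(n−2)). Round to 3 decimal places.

0.000

t=3: Ŝ = 14 + 2·3 = 20; r = 24 − 20 = 4
t=9: Ŝ = 14 + 2·9 = 32; r = 31 − 32 = -1
t=11: Ŝ = 14 + 2·11 = 36; r = 34 − 36 = -2
t=13: Ŝ = 14 + 2·13 = 40; r = 39 − 40 = -1
t=15: Ŝ = 14 + 2·15 = 44; r = 40 − 44 = -4
t=19: Ŝ = 14 + 2·19 = 52; r = 52 − 52 = 0
t=23: Ŝ = 14 + 2·23 = 60; r = 64 − 60 = 4
t=27: Ŝ = 14 + 2·27 = 68; r = 68 − 68 = 0
SSE = 16 + 1 + 4 + 1 + 16 + 0 + 16 + 0 = 54
s = √(54/6) = 3
r/s = 0 / 3 = 0.000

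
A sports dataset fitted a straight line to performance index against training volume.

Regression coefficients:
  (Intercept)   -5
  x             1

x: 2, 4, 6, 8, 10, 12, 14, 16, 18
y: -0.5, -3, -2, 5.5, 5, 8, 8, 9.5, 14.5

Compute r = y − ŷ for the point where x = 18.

r = 1.5

ŷ = -5 + 18 = 13
r = 14.5 − 13 = 1.5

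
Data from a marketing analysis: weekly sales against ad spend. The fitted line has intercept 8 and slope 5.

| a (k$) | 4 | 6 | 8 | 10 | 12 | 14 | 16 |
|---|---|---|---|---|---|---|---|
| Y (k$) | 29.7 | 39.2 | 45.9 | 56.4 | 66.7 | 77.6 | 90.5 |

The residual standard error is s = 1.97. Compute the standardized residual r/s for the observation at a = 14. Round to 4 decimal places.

-0.2030

Ŷ = 8 + 5·14 = 78
r = 77.6 − 78 = -0.4
r/s = -0.4 / 1.97 = -0.2030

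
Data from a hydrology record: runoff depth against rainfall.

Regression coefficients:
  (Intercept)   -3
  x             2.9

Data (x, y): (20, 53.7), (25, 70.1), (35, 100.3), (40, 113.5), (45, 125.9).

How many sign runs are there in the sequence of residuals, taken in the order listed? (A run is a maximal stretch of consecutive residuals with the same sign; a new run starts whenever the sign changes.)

3 runs

x=20: ŷ = -3 + 2.9·20 = 55; r = 53.7 − 55 = -1.3
x=25: ŷ = -3 + 2.9·25 = 69.5; r = 70.1 − 69.5 = 0.6
x=35: ŷ = -3 + 2.9·35 = 98.5; r = 100.3 − 98.5 = 1.8
x=40: ŷ = -3 + 2.9·40 = 113; r = 113.5 − 113 = 0.5
x=45: ŷ = -3 + 2.9·45 = 127.5; r = 125.9 − 127.5 = -1.6
Signs: − + + + −
Runs: −×1, +×3, −×1 → 3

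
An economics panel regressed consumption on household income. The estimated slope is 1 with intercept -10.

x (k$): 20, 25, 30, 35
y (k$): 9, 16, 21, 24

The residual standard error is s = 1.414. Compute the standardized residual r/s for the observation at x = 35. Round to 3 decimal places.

-0.707

ŷ = -10 + 35 = 25
r = 24 − 25 = -1
r/s = -1 / 1.414 = -0.707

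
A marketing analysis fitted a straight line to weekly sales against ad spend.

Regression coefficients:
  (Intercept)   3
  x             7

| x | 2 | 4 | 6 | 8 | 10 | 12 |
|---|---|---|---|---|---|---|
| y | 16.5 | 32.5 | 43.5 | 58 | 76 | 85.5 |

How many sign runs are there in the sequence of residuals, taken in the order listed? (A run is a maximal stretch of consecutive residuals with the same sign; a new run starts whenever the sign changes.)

x=2: ŷ = 3 + 7·2 = 17; e = 16.5 − 17 = -0.5
x=4: ŷ = 3 + 7·4 = 31; e = 32.5 − 31 = 1.5
x=6: ŷ = 3 + 7·6 = 45; e = 43.5 − 45 = -1.5
x=8: ŷ = 3 + 7·8 = 59; e = 58 − 59 = -1
x=10: ŷ = 3 + 7·10 = 73; e = 76 − 73 = 3
x=12: ŷ = 3 + 7·12 = 87; e = 85.5 − 87 = -1.5
Signs: − + − − + −
Runs: −×1, +×1, −×2, +×1, −×1 → 5

5 runs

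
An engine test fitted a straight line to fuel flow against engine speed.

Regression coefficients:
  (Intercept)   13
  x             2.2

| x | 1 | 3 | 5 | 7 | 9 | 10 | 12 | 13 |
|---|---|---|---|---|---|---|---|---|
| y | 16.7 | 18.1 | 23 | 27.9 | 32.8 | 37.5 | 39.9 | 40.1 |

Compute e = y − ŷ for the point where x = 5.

e = -1

ŷ = 13 + 2.2·5 = 24
e = 23 − 24 = -1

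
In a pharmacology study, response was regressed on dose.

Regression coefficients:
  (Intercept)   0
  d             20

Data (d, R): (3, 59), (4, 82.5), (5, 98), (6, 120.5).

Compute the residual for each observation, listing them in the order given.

d=3: R̂ = 20·3 = 60; e = 59 − 60 = -1
d=4: R̂ = 20·4 = 80; e = 82.5 − 80 = 2.5
d=5: R̂ = 20·5 = 100; e = 98 − 100 = -2
d=6: R̂ = 20·6 = 120; e = 120.5 − 120 = 0.5

-1, 2.5, -2, 0.5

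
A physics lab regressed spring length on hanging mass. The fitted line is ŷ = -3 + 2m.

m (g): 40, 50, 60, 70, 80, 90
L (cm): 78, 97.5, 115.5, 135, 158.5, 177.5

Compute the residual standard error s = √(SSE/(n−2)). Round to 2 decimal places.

m=40: ŷ = -3 + 2·40 = 77; r = 78 − 77 = 1
m=50: ŷ = -3 + 2·50 = 97; r = 97.5 − 97 = 0.5
m=60: ŷ = -3 + 2·60 = 117; r = 115.5 − 117 = -1.5
m=70: ŷ = -3 + 2·70 = 137; r = 135 − 137 = -2
m=80: ŷ = -3 + 2·80 = 157; r = 158.5 − 157 = 1.5
m=90: ŷ = -3 + 2·90 = 177; r = 177.5 − 177 = 0.5
SSE = 1 + 0.25 + 2.25 + 4 + 2.25 + 0.25 = 10
s = √(10/4) = √2.5 ≈ 1.58

s = 1.58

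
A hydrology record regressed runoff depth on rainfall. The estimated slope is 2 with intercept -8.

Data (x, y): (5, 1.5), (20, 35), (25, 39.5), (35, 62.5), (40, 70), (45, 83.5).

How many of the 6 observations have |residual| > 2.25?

x=5: ŷ = -8 + 2·5 = 2; r = 1.5 − 2 = -0.5
x=20: ŷ = -8 + 2·20 = 32; r = 35 − 32 = 3
x=25: ŷ = -8 + 2·25 = 42; r = 39.5 − 42 = -2.5
x=35: ŷ = -8 + 2·35 = 62; r = 62.5 − 62 = 0.5
x=40: ŷ = -8 + 2·40 = 72; r = 70 − 72 = -2
x=45: ŷ = -8 + 2·45 = 82; r = 83.5 − 82 = 1.5
|r| > 2.25: x=20 (|r|=3), x=25 (|r|=2.5) → 2

2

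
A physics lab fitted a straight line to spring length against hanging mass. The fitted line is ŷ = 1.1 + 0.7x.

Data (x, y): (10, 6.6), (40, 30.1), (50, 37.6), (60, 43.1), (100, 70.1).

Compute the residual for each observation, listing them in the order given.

-1.5, 1, 1.5, 0, -1

x=10: ŷ = 1.1 + 0.7·10 = 8.1; e = 6.6 − 8.1 = -1.5
x=40: ŷ = 1.1 + 0.7·40 = 29.1; e = 30.1 − 29.1 = 1
x=50: ŷ = 1.1 + 0.7·50 = 36.1; e = 37.6 − 36.1 = 1.5
x=60: ŷ = 1.1 + 0.7·60 = 43.1; e = 43.1 − 43.1 = 0
x=100: ŷ = 1.1 + 0.7·100 = 71.1; e = 70.1 − 71.1 = -1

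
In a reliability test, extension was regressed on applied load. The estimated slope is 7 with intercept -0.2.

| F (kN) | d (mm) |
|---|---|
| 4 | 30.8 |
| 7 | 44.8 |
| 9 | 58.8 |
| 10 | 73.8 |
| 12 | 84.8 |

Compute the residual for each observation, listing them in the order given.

F=4: d̂ = -0.2 + 7·4 = 27.8; e = 30.8 − 27.8 = 3
F=7: d̂ = -0.2 + 7·7 = 48.8; e = 44.8 − 48.8 = -4
F=9: d̂ = -0.2 + 7·9 = 62.8; e = 58.8 − 62.8 = -4
F=10: d̂ = -0.2 + 7·10 = 69.8; e = 73.8 − 69.8 = 4
F=12: d̂ = -0.2 + 7·12 = 83.8; e = 84.8 − 83.8 = 1

3, -4, -4, 4, 1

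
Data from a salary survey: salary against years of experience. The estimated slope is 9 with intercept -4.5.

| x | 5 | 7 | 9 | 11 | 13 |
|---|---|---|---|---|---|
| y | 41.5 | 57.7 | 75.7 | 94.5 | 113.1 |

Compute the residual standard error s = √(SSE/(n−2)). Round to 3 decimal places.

x=5: ŷ = -4.5 + 9·5 = 40.5; e = 41.5 − 40.5 = 1
x=7: ŷ = -4.5 + 9·7 = 58.5; e = 57.7 − 58.5 = -0.8
x=9: ŷ = -4.5 + 9·9 = 76.5; e = 75.7 − 76.5 = -0.8
x=11: ŷ = -4.5 + 9·11 = 94.5; e = 94.5 − 94.5 = 0
x=13: ŷ = -4.5 + 9·13 = 112.5; e = 113.1 − 112.5 = 0.6
SSE = 1 + 0.64 + 0.64 + 0 + 0.36 = 2.64
s = √(2.64/3) = √0.88 ≈ 0.938

s = 0.938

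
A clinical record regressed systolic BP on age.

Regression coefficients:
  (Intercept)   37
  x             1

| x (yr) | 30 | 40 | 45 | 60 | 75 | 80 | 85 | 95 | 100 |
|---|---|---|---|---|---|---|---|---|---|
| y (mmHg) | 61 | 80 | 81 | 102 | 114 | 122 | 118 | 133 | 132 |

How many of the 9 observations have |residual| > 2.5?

6

x=30: ŷ = 37 + 30 = 67; e = 61 − 67 = -6
x=40: ŷ = 37 + 40 = 77; e = 80 − 77 = 3
x=45: ŷ = 37 + 45 = 82; e = 81 − 82 = -1
x=60: ŷ = 37 + 60 = 97; e = 102 − 97 = 5
x=75: ŷ = 37 + 75 = 112; e = 114 − 112 = 2
x=80: ŷ = 37 + 80 = 117; e = 122 − 117 = 5
x=85: ŷ = 37 + 85 = 122; e = 118 − 122 = -4
x=95: ŷ = 37 + 95 = 132; e = 133 − 132 = 1
x=100: ŷ = 37 + 100 = 137; e = 132 − 137 = -5
|e| > 2.5: x=30 (|e|=6), x=40 (|e|=3), x=60 (|e|=5), x=80 (|e|=5), x=85 (|e|=4), x=100 (|e|=5) → 6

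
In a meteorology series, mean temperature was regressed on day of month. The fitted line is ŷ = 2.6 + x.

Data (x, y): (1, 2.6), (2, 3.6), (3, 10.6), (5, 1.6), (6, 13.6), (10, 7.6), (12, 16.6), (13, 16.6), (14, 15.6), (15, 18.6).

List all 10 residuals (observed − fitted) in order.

x=1: ŷ = 2.6 + 1 = 3.6; r = 2.6 − 3.6 = -1
x=2: ŷ = 2.6 + 2 = 4.6; r = 3.6 − 4.6 = -1
x=3: ŷ = 2.6 + 3 = 5.6; r = 10.6 − 5.6 = 5
x=5: ŷ = 2.6 + 5 = 7.6; r = 1.6 − 7.6 = -6
x=6: ŷ = 2.6 + 6 = 8.6; r = 13.6 − 8.6 = 5
x=10: ŷ = 2.6 + 10 = 12.6; r = 7.6 − 12.6 = -5
x=12: ŷ = 2.6 + 12 = 14.6; r = 16.6 − 14.6 = 2
x=13: ŷ = 2.6 + 13 = 15.6; r = 16.6 − 15.6 = 1
x=14: ŷ = 2.6 + 14 = 16.6; r = 15.6 − 16.6 = -1
x=15: ŷ = 2.6 + 15 = 17.6; r = 18.6 − 17.6 = 1

-1, -1, 5, -6, 5, -5, 2, 1, -1, 1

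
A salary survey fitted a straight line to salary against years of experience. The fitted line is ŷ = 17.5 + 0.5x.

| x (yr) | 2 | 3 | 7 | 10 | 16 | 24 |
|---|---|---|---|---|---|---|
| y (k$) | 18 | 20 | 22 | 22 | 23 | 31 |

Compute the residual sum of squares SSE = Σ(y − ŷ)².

x=2: ŷ = 17.5 + 0.5·2 = 18.5; e = 18 − 18.5 = -0.5
x=3: ŷ = 17.5 + 0.5·3 = 19; e = 20 − 19 = 1
x=7: ŷ = 17.5 + 0.5·7 = 21; e = 22 − 21 = 1
x=10: ŷ = 17.5 + 0.5·10 = 22.5; e = 22 − 22.5 = -0.5
x=16: ŷ = 17.5 + 0.5·16 = 25.5; e = 23 − 25.5 = -2.5
x=24: ŷ = 17.5 + 0.5·24 = 29.5; e = 31 − 29.5 = 1.5
SSE = 0.25 + 1 + 1 + 0.25 + 6.25 + 2.25 = 11

SSE = 11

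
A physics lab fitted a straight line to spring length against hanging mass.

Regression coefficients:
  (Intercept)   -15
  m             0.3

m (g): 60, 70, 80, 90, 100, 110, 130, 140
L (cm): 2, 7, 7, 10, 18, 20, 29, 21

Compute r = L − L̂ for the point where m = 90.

r = -2

L̂ = -15 + 0.3·90 = 12
r = 10 − 12 = -2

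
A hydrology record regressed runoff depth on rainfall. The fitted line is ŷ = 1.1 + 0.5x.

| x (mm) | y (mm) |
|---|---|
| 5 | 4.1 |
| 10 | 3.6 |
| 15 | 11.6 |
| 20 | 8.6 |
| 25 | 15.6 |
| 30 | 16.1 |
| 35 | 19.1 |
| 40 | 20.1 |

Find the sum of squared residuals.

SSE = 27

x=5: ŷ = 1.1 + 0.5·5 = 3.6; r = 4.1 − 3.6 = 0.5
x=10: ŷ = 1.1 + 0.5·10 = 6.1; r = 3.6 − 6.1 = -2.5
x=15: ŷ = 1.1 + 0.5·15 = 8.6; r = 11.6 − 8.6 = 3
x=20: ŷ = 1.1 + 0.5·20 = 11.1; r = 8.6 − 11.1 = -2.5
x=25: ŷ = 1.1 + 0.5·25 = 13.6; r = 15.6 − 13.6 = 2
x=30: ŷ = 1.1 + 0.5·30 = 16.1; r = 16.1 − 16.1 = 0
x=35: ŷ = 1.1 + 0.5·35 = 18.6; r = 19.1 − 18.6 = 0.5
x=40: ŷ = 1.1 + 0.5·40 = 21.1; r = 20.1 − 21.1 = -1
SSE = 0.25 + 6.25 + 9 + 6.25 + 4 + 0 + 0.25 + 1 = 27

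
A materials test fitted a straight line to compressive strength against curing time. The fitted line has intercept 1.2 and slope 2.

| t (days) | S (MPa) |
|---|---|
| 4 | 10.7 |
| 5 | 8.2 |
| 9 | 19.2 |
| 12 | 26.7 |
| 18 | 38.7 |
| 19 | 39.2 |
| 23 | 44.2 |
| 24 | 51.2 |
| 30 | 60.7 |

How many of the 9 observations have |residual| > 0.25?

t=4: ŷ = 1.2 + 2·4 = 9.2; r = 10.7 − 9.2 = 1.5
t=5: ŷ = 1.2 + 2·5 = 11.2; r = 8.2 − 11.2 = -3
t=9: ŷ = 1.2 + 2·9 = 19.2; r = 19.2 − 19.2 = 0
t=12: ŷ = 1.2 + 2·12 = 25.2; r = 26.7 − 25.2 = 1.5
t=18: ŷ = 1.2 + 2·18 = 37.2; r = 38.7 − 37.2 = 1.5
t=19: ŷ = 1.2 + 2·19 = 39.2; r = 39.2 − 39.2 = 0
t=23: ŷ = 1.2 + 2·23 = 47.2; r = 44.2 − 47.2 = -3
t=24: ŷ = 1.2 + 2·24 = 49.2; r = 51.2 − 49.2 = 2
t=30: ŷ = 1.2 + 2·30 = 61.2; r = 60.7 − 61.2 = -0.5
|r| > 0.25: t=4 (|r|=1.5), t=5 (|r|=3), t=12 (|r|=1.5), t=18 (|r|=1.5), t=23 (|r|=3), t=24 (|r|=2), t=30 (|r|=0.5) → 7

7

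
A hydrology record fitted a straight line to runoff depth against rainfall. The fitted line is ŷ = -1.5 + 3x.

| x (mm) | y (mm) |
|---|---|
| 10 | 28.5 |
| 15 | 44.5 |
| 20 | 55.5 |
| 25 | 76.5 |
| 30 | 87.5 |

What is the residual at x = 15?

ŷ = -1.5 + 3·15 = 43.5
r = 44.5 − 43.5 = 1

r = 1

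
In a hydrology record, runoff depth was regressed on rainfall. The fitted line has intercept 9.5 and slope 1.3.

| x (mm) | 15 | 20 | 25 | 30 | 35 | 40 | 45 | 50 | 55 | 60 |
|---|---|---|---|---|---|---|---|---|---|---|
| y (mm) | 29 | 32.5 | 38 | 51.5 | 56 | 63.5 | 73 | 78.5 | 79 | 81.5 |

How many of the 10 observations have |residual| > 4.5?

2

x=15: ŷ = 9.5 + 1.3·15 = 29; e = 29 − 29 = 0
x=20: ŷ = 9.5 + 1.3·20 = 35.5; e = 32.5 − 35.5 = -3
x=25: ŷ = 9.5 + 1.3·25 = 42; e = 38 − 42 = -4
x=30: ŷ = 9.5 + 1.3·30 = 48.5; e = 51.5 − 48.5 = 3
x=35: ŷ = 9.5 + 1.3·35 = 55; e = 56 − 55 = 1
x=40: ŷ = 9.5 + 1.3·40 = 61.5; e = 63.5 − 61.5 = 2
x=45: ŷ = 9.5 + 1.3·45 = 68; e = 73 − 68 = 5
x=50: ŷ = 9.5 + 1.3·50 = 74.5; e = 78.5 − 74.5 = 4
x=55: ŷ = 9.5 + 1.3·55 = 81; e = 79 − 81 = -2
x=60: ŷ = 9.5 + 1.3·60 = 87.5; e = 81.5 − 87.5 = -6
|e| > 4.5: x=45 (|e|=5), x=60 (|e|=6) → 2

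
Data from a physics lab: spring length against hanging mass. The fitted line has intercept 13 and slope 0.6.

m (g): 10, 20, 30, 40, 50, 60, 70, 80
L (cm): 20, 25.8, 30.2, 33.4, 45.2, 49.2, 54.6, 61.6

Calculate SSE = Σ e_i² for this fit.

m=10: L̂ = 13 + 0.6·10 = 19; e = 20 − 19 = 1
m=20: L̂ = 13 + 0.6·20 = 25; e = 25.8 − 25 = 0.8
m=30: L̂ = 13 + 0.6·30 = 31; e = 30.2 − 31 = -0.8
m=40: L̂ = 13 + 0.6·40 = 37; e = 33.4 − 37 = -3.6
m=50: L̂ = 13 + 0.6·50 = 43; e = 45.2 − 43 = 2.2
m=60: L̂ = 13 + 0.6·60 = 49; e = 49.2 − 49 = 0.2
m=70: L̂ = 13 + 0.6·70 = 55; e = 54.6 − 55 = -0.4
m=80: L̂ = 13 + 0.6·80 = 61; e = 61.6 − 61 = 0.6
SSE = 1 + 0.64 + 0.64 + 12.96 + 4.84 + 0.04 + 0.16 + 0.36 = 20.64

SSE = 20.64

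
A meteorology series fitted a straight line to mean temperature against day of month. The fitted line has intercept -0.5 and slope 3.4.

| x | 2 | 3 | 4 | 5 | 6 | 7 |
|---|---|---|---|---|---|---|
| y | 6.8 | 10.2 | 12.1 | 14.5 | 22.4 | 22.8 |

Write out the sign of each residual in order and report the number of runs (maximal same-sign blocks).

4 runs

x=2: ŷ = -0.5 + 3.4·2 = 6.3; r = 6.8 − 6.3 = 0.5
x=3: ŷ = -0.5 + 3.4·3 = 9.7; r = 10.2 − 9.7 = 0.5
x=4: ŷ = -0.5 + 3.4·4 = 13.1; r = 12.1 − 13.1 = -1
x=5: ŷ = -0.5 + 3.4·5 = 16.5; r = 14.5 − 16.5 = -2
x=6: ŷ = -0.5 + 3.4·6 = 19.9; r = 22.4 − 19.9 = 2.5
x=7: ŷ = -0.5 + 3.4·7 = 23.3; r = 22.8 − 23.3 = -0.5
Signs: + + − − + −
Runs: +×2, −×2, +×1, −×1 → 4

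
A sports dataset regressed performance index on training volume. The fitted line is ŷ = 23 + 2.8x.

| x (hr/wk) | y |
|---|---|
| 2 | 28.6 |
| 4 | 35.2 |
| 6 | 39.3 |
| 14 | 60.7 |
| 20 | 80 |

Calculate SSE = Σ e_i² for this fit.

SSE = 4.5

x=2: ŷ = 23 + 2.8·2 = 28.6; e = 28.6 − 28.6 = 0
x=4: ŷ = 23 + 2.8·4 = 34.2; e = 35.2 − 34.2 = 1
x=6: ŷ = 23 + 2.8·6 = 39.8; e = 39.3 − 39.8 = -0.5
x=14: ŷ = 23 + 2.8·14 = 62.2; e = 60.7 − 62.2 = -1.5
x=20: ŷ = 23 + 2.8·20 = 79; e = 80 − 79 = 1
SSE = 0 + 1 + 0.25 + 2.25 + 1 = 4.5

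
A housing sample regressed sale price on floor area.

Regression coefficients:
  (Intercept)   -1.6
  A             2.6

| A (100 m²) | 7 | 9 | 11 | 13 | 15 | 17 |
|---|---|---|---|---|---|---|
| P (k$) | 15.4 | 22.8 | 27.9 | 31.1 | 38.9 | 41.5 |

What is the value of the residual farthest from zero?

A=7: P̂ = -1.6 + 2.6·7 = 16.6; e = 15.4 − 16.6 = -1.2
A=9: P̂ = -1.6 + 2.6·9 = 21.8; e = 22.8 − 21.8 = 1
A=11: P̂ = -1.6 + 2.6·11 = 27; e = 27.9 − 27 = 0.9
A=13: P̂ = -1.6 + 2.6·13 = 32.2; e = 31.1 − 32.2 = -1.1
A=15: P̂ = -1.6 + 2.6·15 = 37.4; e = 38.9 − 37.4 = 1.5
A=17: P̂ = -1.6 + 2.6·17 = 42.6; e = 41.5 − 42.6 = -1.1
Largest |e| is 1.5 at A = 15, residual 1.5.

e = 1.5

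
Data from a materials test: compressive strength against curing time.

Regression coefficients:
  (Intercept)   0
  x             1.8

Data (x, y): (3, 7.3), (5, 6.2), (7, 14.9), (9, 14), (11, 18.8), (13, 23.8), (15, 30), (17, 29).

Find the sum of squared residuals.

SSE = 34.3

x=3: ŷ = 1.8·3 = 5.4; e = 7.3 − 5.4 = 1.9
x=5: ŷ = 1.8·5 = 9; e = 6.2 − 9 = -2.8
x=7: ŷ = 1.8·7 = 12.6; e = 14.9 − 12.6 = 2.3
x=9: ŷ = 1.8·9 = 16.2; e = 14 − 16.2 = -2.2
x=11: ŷ = 1.8·11 = 19.8; e = 18.8 − 19.8 = -1
x=13: ŷ = 1.8·13 = 23.4; e = 23.8 − 23.4 = 0.4
x=15: ŷ = 1.8·15 = 27; e = 30 − 27 = 3
x=17: ŷ = 1.8·17 = 30.6; e = 29 − 30.6 = -1.6
SSE = 3.61 + 7.84 + 5.29 + 4.84 + 1 + 0.16 + 9 + 2.56 = 34.3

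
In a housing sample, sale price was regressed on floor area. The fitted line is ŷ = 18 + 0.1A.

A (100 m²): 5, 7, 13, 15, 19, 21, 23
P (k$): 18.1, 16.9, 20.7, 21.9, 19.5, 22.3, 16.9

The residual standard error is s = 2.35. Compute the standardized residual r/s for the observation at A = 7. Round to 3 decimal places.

ŷ = 18 + 0.1·7 = 18.7
r = 16.9 − 18.7 = -1.8
r/s = -1.8 / 2.35 = -0.766

-0.766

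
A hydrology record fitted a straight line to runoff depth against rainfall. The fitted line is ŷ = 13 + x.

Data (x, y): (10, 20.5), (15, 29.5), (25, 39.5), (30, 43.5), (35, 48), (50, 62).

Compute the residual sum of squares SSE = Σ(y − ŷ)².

SSE = 12

x=10: ŷ = 13 + 10 = 23; e = 20.5 − 23 = -2.5
x=15: ŷ = 13 + 15 = 28; e = 29.5 − 28 = 1.5
x=25: ŷ = 13 + 25 = 38; e = 39.5 − 38 = 1.5
x=30: ŷ = 13 + 30 = 43; e = 43.5 − 43 = 0.5
x=35: ŷ = 13 + 35 = 48; e = 48 − 48 = 0
x=50: ŷ = 13 + 50 = 63; e = 62 − 63 = -1
SSE = 6.25 + 2.25 + 2.25 + 0.25 + 0 + 1 = 12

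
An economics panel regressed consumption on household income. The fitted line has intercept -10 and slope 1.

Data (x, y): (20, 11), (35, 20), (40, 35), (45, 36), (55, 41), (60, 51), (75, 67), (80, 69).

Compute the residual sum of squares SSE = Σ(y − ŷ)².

x=20: ŷ = -10 + 20 = 10; e = 11 − 10 = 1
x=35: ŷ = -10 + 35 = 25; e = 20 − 25 = -5
x=40: ŷ = -10 + 40 = 30; e = 35 − 30 = 5
x=45: ŷ = -10 + 45 = 35; e = 36 − 35 = 1
x=55: ŷ = -10 + 55 = 45; e = 41 − 45 = -4
x=60: ŷ = -10 + 60 = 50; e = 51 − 50 = 1
x=75: ŷ = -10 + 75 = 65; e = 67 − 65 = 2
x=80: ŷ = -10 + 80 = 70; e = 69 − 70 = -1
SSE = 1 + 25 + 25 + 1 + 16 + 1 + 4 + 1 = 74

SSE = 74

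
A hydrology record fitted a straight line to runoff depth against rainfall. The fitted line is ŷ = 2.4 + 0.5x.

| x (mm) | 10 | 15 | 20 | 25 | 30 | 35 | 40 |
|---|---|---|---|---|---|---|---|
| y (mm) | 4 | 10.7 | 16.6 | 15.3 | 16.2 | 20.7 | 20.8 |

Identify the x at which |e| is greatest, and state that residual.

x = 20, e = 4.2

x=10: ŷ = 2.4 + 0.5·10 = 7.4; e = 4 − 7.4 = -3.4
x=15: ŷ = 2.4 + 0.5·15 = 9.9; e = 10.7 − 9.9 = 0.8
x=20: ŷ = 2.4 + 0.5·20 = 12.4; e = 16.6 − 12.4 = 4.2
x=25: ŷ = 2.4 + 0.5·25 = 14.9; e = 15.3 − 14.9 = 0.4
x=30: ŷ = 2.4 + 0.5·30 = 17.4; e = 16.2 − 17.4 = -1.2
x=35: ŷ = 2.4 + 0.5·35 = 19.9; e = 20.7 − 19.9 = 0.8
x=40: ŷ = 2.4 + 0.5·40 = 22.4; e = 20.8 − 22.4 = -1.6
Largest |e| is 4.2 at x = 20, residual 4.2.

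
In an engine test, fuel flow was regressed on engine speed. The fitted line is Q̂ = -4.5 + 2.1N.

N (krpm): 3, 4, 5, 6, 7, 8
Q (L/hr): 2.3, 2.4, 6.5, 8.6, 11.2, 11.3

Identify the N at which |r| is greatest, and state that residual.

N=3: Q̂ = -4.5 + 2.1·3 = 1.8; r = 2.3 − 1.8 = 0.5
N=4: Q̂ = -4.5 + 2.1·4 = 3.9; r = 2.4 − 3.9 = -1.5
N=5: Q̂ = -4.5 + 2.1·5 = 6; r = 6.5 − 6 = 0.5
N=6: Q̂ = -4.5 + 2.1·6 = 8.1; r = 8.6 − 8.1 = 0.5
N=7: Q̂ = -4.5 + 2.1·7 = 10.2; r = 11.2 − 10.2 = 1
N=8: Q̂ = -4.5 + 2.1·8 = 12.3; r = 11.3 − 12.3 = -1
Largest |r| is 1.5 at N = 4, residual -1.5.

N = 4, r = -1.5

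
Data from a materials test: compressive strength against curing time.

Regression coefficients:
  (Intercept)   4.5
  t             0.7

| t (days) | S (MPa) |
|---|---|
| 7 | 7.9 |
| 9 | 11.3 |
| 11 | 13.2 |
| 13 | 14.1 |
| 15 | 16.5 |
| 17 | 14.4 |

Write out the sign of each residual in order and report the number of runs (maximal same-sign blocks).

3 runs

t=7: ŷ = 4.5 + 0.7·7 = 9.4; e = 7.9 − 9.4 = -1.5
t=9: ŷ = 4.5 + 0.7·9 = 10.8; e = 11.3 − 10.8 = 0.5
t=11: ŷ = 4.5 + 0.7·11 = 12.2; e = 13.2 − 12.2 = 1
t=13: ŷ = 4.5 + 0.7·13 = 13.6; e = 14.1 − 13.6 = 0.5
t=15: ŷ = 4.5 + 0.7·15 = 15; e = 16.5 − 15 = 1.5
t=17: ŷ = 4.5 + 0.7·17 = 16.4; e = 14.4 − 16.4 = -2
Signs: − + + + + −
Runs: −×1, +×4, −×1 → 3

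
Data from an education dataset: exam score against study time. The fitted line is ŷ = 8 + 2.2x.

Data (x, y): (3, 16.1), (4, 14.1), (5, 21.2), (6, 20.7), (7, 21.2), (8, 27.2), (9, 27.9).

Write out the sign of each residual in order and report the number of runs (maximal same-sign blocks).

x=3: ŷ = 8 + 2.2·3 = 14.6; e = 16.1 − 14.6 = 1.5
x=4: ŷ = 8 + 2.2·4 = 16.8; e = 14.1 − 16.8 = -2.7
x=5: ŷ = 8 + 2.2·5 = 19; e = 21.2 − 19 = 2.2
x=6: ŷ = 8 + 2.2·6 = 21.2; e = 20.7 − 21.2 = -0.5
x=7: ŷ = 8 + 2.2·7 = 23.4; e = 21.2 − 23.4 = -2.2
x=8: ŷ = 8 + 2.2·8 = 25.6; e = 27.2 − 25.6 = 1.6
x=9: ŷ = 8 + 2.2·9 = 27.8; e = 27.9 − 27.8 = 0.1
Signs: + − + − − + +
Runs: +×1, −×1, +×1, −×2, +×2 → 5

5 runs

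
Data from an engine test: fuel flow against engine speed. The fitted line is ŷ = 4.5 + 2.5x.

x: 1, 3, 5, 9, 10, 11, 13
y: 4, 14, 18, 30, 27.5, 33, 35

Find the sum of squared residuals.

x=1: ŷ = 4.5 + 2.5·1 = 7; r = 4 − 7 = -3
x=3: ŷ = 4.5 + 2.5·3 = 12; r = 14 − 12 = 2
x=5: ŷ = 4.5 + 2.5·5 = 17; r = 18 − 17 = 1
x=9: ŷ = 4.5 + 2.5·9 = 27; r = 30 − 27 = 3
x=10: ŷ = 4.5 + 2.5·10 = 29.5; r = 27.5 − 29.5 = -2
x=11: ŷ = 4.5 + 2.5·11 = 32; r = 33 − 32 = 1
x=13: ŷ = 4.5 + 2.5·13 = 37; r = 35 − 37 = -2
SSE = 9 + 4 + 1 + 9 + 4 + 1 + 4 = 32

SSE = 32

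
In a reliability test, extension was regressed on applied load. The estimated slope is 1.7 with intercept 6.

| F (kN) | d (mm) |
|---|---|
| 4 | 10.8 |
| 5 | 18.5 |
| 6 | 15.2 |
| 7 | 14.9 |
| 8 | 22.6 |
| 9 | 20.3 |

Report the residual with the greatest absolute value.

F=4: d̂ = 6 + 1.7·4 = 12.8; r = 10.8 − 12.8 = -2
F=5: d̂ = 6 + 1.7·5 = 14.5; r = 18.5 − 14.5 = 4
F=6: d̂ = 6 + 1.7·6 = 16.2; r = 15.2 − 16.2 = -1
F=7: d̂ = 6 + 1.7·7 = 17.9; r = 14.9 − 17.9 = -3
F=8: d̂ = 6 + 1.7·8 = 19.6; r = 22.6 − 19.6 = 3
F=9: d̂ = 6 + 1.7·9 = 21.3; r = 20.3 − 21.3 = -1
Largest |r| is 4 at F = 5, residual 4.

r = 4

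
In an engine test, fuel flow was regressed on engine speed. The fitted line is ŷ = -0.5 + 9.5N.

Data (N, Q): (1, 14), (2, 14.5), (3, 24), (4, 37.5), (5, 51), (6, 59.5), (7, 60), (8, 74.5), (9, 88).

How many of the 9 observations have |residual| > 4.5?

2

N=1: ŷ = -0.5 + 9.5·1 = 9; r = 14 − 9 = 5
N=2: ŷ = -0.5 + 9.5·2 = 18.5; r = 14.5 − 18.5 = -4
N=3: ŷ = -0.5 + 9.5·3 = 28; r = 24 − 28 = -4
N=4: ŷ = -0.5 + 9.5·4 = 37.5; r = 37.5 − 37.5 = 0
N=5: ŷ = -0.5 + 9.5·5 = 47; r = 51 − 47 = 4
N=6: ŷ = -0.5 + 9.5·6 = 56.5; r = 59.5 − 56.5 = 3
N=7: ŷ = -0.5 + 9.5·7 = 66; r = 60 − 66 = -6
N=8: ŷ = -0.5 + 9.5·8 = 75.5; r = 74.5 − 75.5 = -1
N=9: ŷ = -0.5 + 9.5·9 = 85; r = 88 − 85 = 3
|r| > 4.5: N=1 (|r|=5), N=7 (|r|=6) → 2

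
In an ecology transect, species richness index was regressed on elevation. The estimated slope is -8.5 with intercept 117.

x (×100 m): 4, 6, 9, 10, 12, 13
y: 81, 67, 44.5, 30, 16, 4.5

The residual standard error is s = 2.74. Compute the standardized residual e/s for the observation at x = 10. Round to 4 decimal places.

ŷ = 117 − 8.5·10 = 32
e = 30 − 32 = -2
e/s = -2 / 2.74 = -0.7299

-0.7299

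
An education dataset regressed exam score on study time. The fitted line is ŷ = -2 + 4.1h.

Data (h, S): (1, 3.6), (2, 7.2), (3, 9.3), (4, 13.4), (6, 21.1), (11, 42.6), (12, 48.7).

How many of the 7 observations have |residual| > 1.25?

h=1: ŷ = -2 + 4.1·1 = 2.1; r = 3.6 − 2.1 = 1.5
h=2: ŷ = -2 + 4.1·2 = 6.2; r = 7.2 − 6.2 = 1
h=3: ŷ = -2 + 4.1·3 = 10.3; r = 9.3 − 10.3 = -1
h=4: ŷ = -2 + 4.1·4 = 14.4; r = 13.4 − 14.4 = -1
h=6: ŷ = -2 + 4.1·6 = 22.6; r = 21.1 − 22.6 = -1.5
h=11: ŷ = -2 + 4.1·11 = 43.1; r = 42.6 − 43.1 = -0.5
h=12: ŷ = -2 + 4.1·12 = 47.2; r = 48.7 − 47.2 = 1.5
|r| > 1.25: h=1 (|r|=1.5), h=6 (|r|=1.5), h=12 (|r|=1.5) → 3

3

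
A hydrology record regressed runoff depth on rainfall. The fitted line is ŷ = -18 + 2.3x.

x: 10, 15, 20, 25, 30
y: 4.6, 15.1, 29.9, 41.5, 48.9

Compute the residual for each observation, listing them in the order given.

x=10: ŷ = -18 + 2.3·10 = 5; r = 4.6 − 5 = -0.4
x=15: ŷ = -18 + 2.3·15 = 16.5; r = 15.1 − 16.5 = -1.4
x=20: ŷ = -18 + 2.3·20 = 28; r = 29.9 − 28 = 1.9
x=25: ŷ = -18 + 2.3·25 = 39.5; r = 41.5 − 39.5 = 2
x=30: ŷ = -18 + 2.3·30 = 51; r = 48.9 − 51 = -2.1

-0.4, -1.4, 1.9, 2, -2.1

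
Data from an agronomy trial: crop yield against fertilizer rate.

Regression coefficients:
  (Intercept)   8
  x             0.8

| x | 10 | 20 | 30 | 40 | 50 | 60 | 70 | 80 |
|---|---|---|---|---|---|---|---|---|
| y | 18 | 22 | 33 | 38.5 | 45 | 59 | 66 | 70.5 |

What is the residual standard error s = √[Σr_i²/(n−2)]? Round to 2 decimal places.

s = 2.43

x=10: ŷ = 8 + 0.8·10 = 16; r = 18 − 16 = 2
x=20: ŷ = 8 + 0.8·20 = 24; r = 22 − 24 = -2
x=30: ŷ = 8 + 0.8·30 = 32; r = 33 − 32 = 1
x=40: ŷ = 8 + 0.8·40 = 40; r = 38.5 − 40 = -1.5
x=50: ŷ = 8 + 0.8·50 = 48; r = 45 − 48 = -3
x=60: ŷ = 8 + 0.8·60 = 56; r = 59 − 56 = 3
x=70: ŷ = 8 + 0.8·70 = 64; r = 66 − 64 = 2
x=80: ŷ = 8 + 0.8·80 = 72; r = 70.5 − 72 = -1.5
SSE = 4 + 4 + 1 + 2.25 + 9 + 9 + 4 + 2.25 = 35.5
s = √(35.5/6) = √5.91667 ≈ 2.43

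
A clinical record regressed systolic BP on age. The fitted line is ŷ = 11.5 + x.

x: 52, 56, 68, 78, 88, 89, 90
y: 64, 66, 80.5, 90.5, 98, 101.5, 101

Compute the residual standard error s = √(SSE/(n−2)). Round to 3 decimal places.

s = 1.265

x=52: ŷ = 11.5 + 52 = 63.5; e = 64 − 63.5 = 0.5
x=56: ŷ = 11.5 + 56 = 67.5; e = 66 − 67.5 = -1.5
x=68: ŷ = 11.5 + 68 = 79.5; e = 80.5 − 79.5 = 1
x=78: ŷ = 11.5 + 78 = 89.5; e = 90.5 − 89.5 = 1
x=88: ŷ = 11.5 + 88 = 99.5; e = 98 − 99.5 = -1.5
x=89: ŷ = 11.5 + 89 = 100.5; e = 101.5 − 100.5 = 1
x=90: ŷ = 11.5 + 90 = 101.5; e = 101 − 101.5 = -0.5
SSE = 0.25 + 2.25 + 1 + 1 + 2.25 + 1 + 0.25 = 8
s = √(8/5) = √1.6 ≈ 1.265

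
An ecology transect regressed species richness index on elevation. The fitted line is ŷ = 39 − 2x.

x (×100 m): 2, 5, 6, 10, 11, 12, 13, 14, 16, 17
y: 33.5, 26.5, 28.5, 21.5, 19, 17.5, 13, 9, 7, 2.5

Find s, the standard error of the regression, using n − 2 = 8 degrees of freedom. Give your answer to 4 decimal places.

x=2: ŷ = 39 − 2·2 = 35; r = 33.5 − 35 = -1.5
x=5: ŷ = 39 − 2·5 = 29; r = 26.5 − 29 = -2.5
x=6: ŷ = 39 − 2·6 = 27; r = 28.5 − 27 = 1.5
x=10: ŷ = 39 − 2·10 = 19; r = 21.5 − 19 = 2.5
x=11: ŷ = 39 − 2·11 = 17; r = 19 − 17 = 2
x=12: ŷ = 39 − 2·12 = 15; r = 17.5 − 15 = 2.5
x=13: ŷ = 39 − 2·13 = 13; r = 13 − 13 = 0
x=14: ŷ = 39 − 2·14 = 11; r = 9 − 11 = -2
x=16: ŷ = 39 − 2·16 = 7; r = 7 − 7 = 0
x=17: ŷ = 39 − 2·17 = 5; r = 2.5 − 5 = -2.5
SSE = 2.25 + 6.25 + 2.25 + 6.25 + 4 + 6.25 + 0 + 4 + 0 + 6.25 = 37.5
s = √(37.5/8) = √4.6875 ≈ 2.1651

s = 2.1651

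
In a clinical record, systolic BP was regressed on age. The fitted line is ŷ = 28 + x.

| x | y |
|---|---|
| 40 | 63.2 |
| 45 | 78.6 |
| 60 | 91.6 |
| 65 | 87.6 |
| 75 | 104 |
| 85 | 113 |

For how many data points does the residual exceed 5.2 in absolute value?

2

x=40: ŷ = 28 + 40 = 68; r = 63.2 − 68 = -4.8
x=45: ŷ = 28 + 45 = 73; r = 78.6 − 73 = 5.6
x=60: ŷ = 28 + 60 = 88; r = 91.6 − 88 = 3.6
x=65: ŷ = 28 + 65 = 93; r = 87.6 − 93 = -5.4
x=75: ŷ = 28 + 75 = 103; r = 104 − 103 = 1
x=85: ŷ = 28 + 85 = 113; r = 113 − 113 = 0
|r| > 5.2: x=45 (|r|=5.6), x=65 (|r|=5.4) → 2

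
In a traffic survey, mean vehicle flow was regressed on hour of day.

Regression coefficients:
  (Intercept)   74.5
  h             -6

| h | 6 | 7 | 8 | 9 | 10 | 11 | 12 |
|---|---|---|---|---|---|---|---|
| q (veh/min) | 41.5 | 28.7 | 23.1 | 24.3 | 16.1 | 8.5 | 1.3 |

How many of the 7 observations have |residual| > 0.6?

h=6: ŷ = 74.5 − 6·6 = 38.5; r = 41.5 − 38.5 = 3
h=7: ŷ = 74.5 − 6·7 = 32.5; r = 28.7 − 32.5 = -3.8
h=8: ŷ = 74.5 − 6·8 = 26.5; r = 23.1 − 26.5 = -3.4
h=9: ŷ = 74.5 − 6·9 = 20.5; r = 24.3 − 20.5 = 3.8
h=10: ŷ = 74.5 − 6·10 = 14.5; r = 16.1 − 14.5 = 1.6
h=11: ŷ = 74.5 − 6·11 = 8.5; r = 8.5 − 8.5 = 0
h=12: ŷ = 74.5 − 6·12 = 2.5; r = 1.3 − 2.5 = -1.2
|r| > 0.6: h=6 (|r|=3), h=7 (|r|=3.8), h=8 (|r|=3.4), h=9 (|r|=3.8), h=10 (|r|=1.6), h=12 (|r|=1.2) → 6

6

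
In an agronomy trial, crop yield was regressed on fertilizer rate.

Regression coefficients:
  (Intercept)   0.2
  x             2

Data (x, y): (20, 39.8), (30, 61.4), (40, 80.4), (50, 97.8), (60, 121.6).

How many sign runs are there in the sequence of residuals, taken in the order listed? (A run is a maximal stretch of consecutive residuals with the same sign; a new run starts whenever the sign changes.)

4 runs

x=20: ŷ = 0.2 + 2·20 = 40.2; r = 39.8 − 40.2 = -0.4
x=30: ŷ = 0.2 + 2·30 = 60.2; r = 61.4 − 60.2 = 1.2
x=40: ŷ = 0.2 + 2·40 = 80.2; r = 80.4 − 80.2 = 0.2
x=50: ŷ = 0.2 + 2·50 = 100.2; r = 97.8 − 100.2 = -2.4
x=60: ŷ = 0.2 + 2·60 = 120.2; r = 121.6 − 120.2 = 1.4
Signs: − + + − +
Runs: −×1, +×2, −×1, +×1 → 4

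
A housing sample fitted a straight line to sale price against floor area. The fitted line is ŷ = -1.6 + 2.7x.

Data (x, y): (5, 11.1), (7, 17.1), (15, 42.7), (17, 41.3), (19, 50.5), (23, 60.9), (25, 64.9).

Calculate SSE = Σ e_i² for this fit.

x=5: ŷ = -1.6 + 2.7·5 = 11.9; e = 11.1 − 11.9 = -0.8
x=7: ŷ = -1.6 + 2.7·7 = 17.3; e = 17.1 − 17.3 = -0.2
x=15: ŷ = -1.6 + 2.7·15 = 38.9; e = 42.7 − 38.9 = 3.8
x=17: ŷ = -1.6 + 2.7·17 = 44.3; e = 41.3 − 44.3 = -3
x=19: ŷ = -1.6 + 2.7·19 = 49.7; e = 50.5 − 49.7 = 0.8
x=23: ŷ = -1.6 + 2.7·23 = 60.5; e = 60.9 − 60.5 = 0.4
x=25: ŷ = -1.6 + 2.7·25 = 65.9; e = 64.9 − 65.9 = -1
SSE = 0.64 + 0.04 + 14.44 + 9 + 0.64 + 0.16 + 1 = 25.92

SSE = 25.92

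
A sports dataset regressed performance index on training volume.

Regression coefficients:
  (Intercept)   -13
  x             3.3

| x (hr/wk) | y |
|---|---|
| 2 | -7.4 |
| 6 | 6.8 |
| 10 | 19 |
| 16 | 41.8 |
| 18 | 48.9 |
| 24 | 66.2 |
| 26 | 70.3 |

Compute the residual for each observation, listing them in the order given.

x=2: ŷ = -13 + 3.3·2 = -6.4; r = -7.4 − (-6.4) = -1
x=6: ŷ = -13 + 3.3·6 = 6.8; r = 6.8 − 6.8 = 0
x=10: ŷ = -13 + 3.3·10 = 20; r = 19 − 20 = -1
x=16: ŷ = -13 + 3.3·16 = 39.8; r = 41.8 − 39.8 = 2
x=18: ŷ = -13 + 3.3·18 = 46.4; r = 48.9 − 46.4 = 2.5
x=24: ŷ = -13 + 3.3·24 = 66.2; r = 66.2 − 66.2 = 0
x=26: ŷ = -13 + 3.3·26 = 72.8; r = 70.3 − 72.8 = -2.5

-1, 0, -1, 2, 2.5, 0, -2.5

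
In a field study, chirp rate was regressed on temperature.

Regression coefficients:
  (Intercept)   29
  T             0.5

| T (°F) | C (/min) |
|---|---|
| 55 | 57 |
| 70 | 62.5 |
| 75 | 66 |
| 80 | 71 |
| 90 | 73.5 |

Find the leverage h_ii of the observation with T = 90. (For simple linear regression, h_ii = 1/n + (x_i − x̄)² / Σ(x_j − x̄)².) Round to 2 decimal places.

T̄ = (55 + 70 + 75 + 80 + 90)/5 = 74
Σ(T − T̄)² = 361 + 16 + 1 + 36 + 256 = 670
h = 1/5 + (16)²/670 = 0.2 + 0.38209 = 0.58

h = 0.58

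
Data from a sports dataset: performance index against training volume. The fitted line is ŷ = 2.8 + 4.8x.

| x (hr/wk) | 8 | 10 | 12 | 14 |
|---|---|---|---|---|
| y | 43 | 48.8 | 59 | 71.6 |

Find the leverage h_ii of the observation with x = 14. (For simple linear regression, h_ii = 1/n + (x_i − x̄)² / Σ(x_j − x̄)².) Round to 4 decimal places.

x̄ = (8 + 10 + 12 + 14)/4 = 11
Σ(x − x̄)² = 9 + 1 + 1 + 9 = 20
h = 1/4 + (3)²/20 = 0.25 + 0.45 = 0.7000

h = 0.7000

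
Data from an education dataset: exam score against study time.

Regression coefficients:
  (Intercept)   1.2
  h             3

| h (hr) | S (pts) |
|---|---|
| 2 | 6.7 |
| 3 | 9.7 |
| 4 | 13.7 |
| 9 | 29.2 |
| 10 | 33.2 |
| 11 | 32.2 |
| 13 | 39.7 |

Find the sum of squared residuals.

SSE = 10

h=2: Ŝ = 1.2 + 3·2 = 7.2; r = 6.7 − 7.2 = -0.5
h=3: Ŝ = 1.2 + 3·3 = 10.2; r = 9.7 − 10.2 = -0.5
h=4: Ŝ = 1.2 + 3·4 = 13.2; r = 13.7 − 13.2 = 0.5
h=9: Ŝ = 1.2 + 3·9 = 28.2; r = 29.2 − 28.2 = 1
h=10: Ŝ = 1.2 + 3·10 = 31.2; r = 33.2 − 31.2 = 2
h=11: Ŝ = 1.2 + 3·11 = 34.2; r = 32.2 − 34.2 = -2
h=13: Ŝ = 1.2 + 3·13 = 40.2; r = 39.7 − 40.2 = -0.5
SSE = 0.25 + 0.25 + 0.25 + 1 + 4 + 4 + 0.25 = 10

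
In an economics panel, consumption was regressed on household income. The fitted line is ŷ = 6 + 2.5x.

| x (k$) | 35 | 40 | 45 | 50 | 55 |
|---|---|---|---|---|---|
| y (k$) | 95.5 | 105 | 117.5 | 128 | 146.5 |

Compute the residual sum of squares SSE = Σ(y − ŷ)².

SSE = 24

x=35: ŷ = 6 + 2.5·35 = 93.5; e = 95.5 − 93.5 = 2
x=40: ŷ = 6 + 2.5·40 = 106; e = 105 − 106 = -1
x=45: ŷ = 6 + 2.5·45 = 118.5; e = 117.5 − 118.5 = -1
x=50: ŷ = 6 + 2.5·50 = 131; e = 128 − 131 = -3
x=55: ŷ = 6 + 2.5·55 = 143.5; e = 146.5 − 143.5 = 3
SSE = 4 + 1 + 1 + 9 + 9 = 24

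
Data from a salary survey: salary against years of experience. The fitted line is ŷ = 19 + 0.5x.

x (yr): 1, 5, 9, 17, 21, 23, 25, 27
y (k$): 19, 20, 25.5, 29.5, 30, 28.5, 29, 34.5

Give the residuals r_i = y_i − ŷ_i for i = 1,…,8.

-0.5, -1.5, 2, 2, 0.5, -2, -2.5, 2

x=1: ŷ = 19 + 0.5·1 = 19.5; r = 19 − 19.5 = -0.5
x=5: ŷ = 19 + 0.5·5 = 21.5; r = 20 − 21.5 = -1.5
x=9: ŷ = 19 + 0.5·9 = 23.5; r = 25.5 − 23.5 = 2
x=17: ŷ = 19 + 0.5·17 = 27.5; r = 29.5 − 27.5 = 2
x=21: ŷ = 19 + 0.5·21 = 29.5; r = 30 − 29.5 = 0.5
x=23: ŷ = 19 + 0.5·23 = 30.5; r = 28.5 − 30.5 = -2
x=25: ŷ = 19 + 0.5·25 = 31.5; r = 29 − 31.5 = -2.5
x=27: ŷ = 19 + 0.5·27 = 32.5; r = 34.5 − 32.5 = 2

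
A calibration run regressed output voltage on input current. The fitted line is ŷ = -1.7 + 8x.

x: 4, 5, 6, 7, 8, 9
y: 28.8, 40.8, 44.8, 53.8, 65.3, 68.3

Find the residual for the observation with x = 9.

e = -2

ŷ = -1.7 + 8·9 = 70.3
e = 68.3 − 70.3 = -2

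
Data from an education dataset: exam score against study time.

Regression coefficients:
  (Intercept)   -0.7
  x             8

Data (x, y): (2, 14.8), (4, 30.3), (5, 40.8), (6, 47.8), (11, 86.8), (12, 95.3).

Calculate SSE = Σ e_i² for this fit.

x=2: ŷ = -0.7 + 8·2 = 15.3; e = 14.8 − 15.3 = -0.5
x=4: ŷ = -0.7 + 8·4 = 31.3; e = 30.3 − 31.3 = -1
x=5: ŷ = -0.7 + 8·5 = 39.3; e = 40.8 − 39.3 = 1.5
x=6: ŷ = -0.7 + 8·6 = 47.3; e = 47.8 − 47.3 = 0.5
x=11: ŷ = -0.7 + 8·11 = 87.3; e = 86.8 − 87.3 = -0.5
x=12: ŷ = -0.7 + 8·12 = 95.3; e = 95.3 − 95.3 = 0
SSE = 0.25 + 1 + 2.25 + 0.25 + 0.25 + 0 = 4

SSE = 4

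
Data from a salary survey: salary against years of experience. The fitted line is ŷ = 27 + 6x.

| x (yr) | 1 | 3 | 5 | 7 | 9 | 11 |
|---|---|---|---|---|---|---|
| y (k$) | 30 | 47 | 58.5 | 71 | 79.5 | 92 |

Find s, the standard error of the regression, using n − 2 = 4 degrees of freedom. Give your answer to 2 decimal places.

s = 2.37

x=1: ŷ = 27 + 6·1 = 33; r = 30 − 33 = -3
x=3: ŷ = 27 + 6·3 = 45; r = 47 − 45 = 2
x=5: ŷ = 27 + 6·5 = 57; r = 58.5 − 57 = 1.5
x=7: ŷ = 27 + 6·7 = 69; r = 71 − 69 = 2
x=9: ŷ = 27 + 6·9 = 81; r = 79.5 − 81 = -1.5
x=11: ŷ = 27 + 6·11 = 93; r = 92 − 93 = -1
SSE = 9 + 4 + 2.25 + 4 + 2.25 + 1 = 22.5
s = √(22.5/4) = √5.625 ≈ 2.37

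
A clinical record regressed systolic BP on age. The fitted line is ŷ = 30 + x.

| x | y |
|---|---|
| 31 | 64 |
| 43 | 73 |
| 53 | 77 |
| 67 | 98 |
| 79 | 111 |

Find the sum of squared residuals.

SSE = 50

x=31: ŷ = 30 + 31 = 61; r = 64 − 61 = 3
x=43: ŷ = 30 + 43 = 73; r = 73 − 73 = 0
x=53: ŷ = 30 + 53 = 83; r = 77 − 83 = -6
x=67: ŷ = 30 + 67 = 97; r = 98 − 97 = 1
x=79: ŷ = 30 + 79 = 109; r = 111 − 109 = 2
SSE = 9 + 0 + 36 + 1 + 4 = 50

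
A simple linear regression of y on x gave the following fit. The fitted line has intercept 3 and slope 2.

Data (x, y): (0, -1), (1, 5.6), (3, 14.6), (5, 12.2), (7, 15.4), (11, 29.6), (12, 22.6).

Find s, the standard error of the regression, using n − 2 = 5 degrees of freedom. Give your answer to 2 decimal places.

x=0: ŷ = 3 + 2·0 = 3; r = -1 − 3 = -4
x=1: ŷ = 3 + 2·1 = 5; r = 5.6 − 5 = 0.6
x=3: ŷ = 3 + 2·3 = 9; r = 14.6 − 9 = 5.6
x=5: ŷ = 3 + 2·5 = 13; r = 12.2 − 13 = -0.8
x=7: ŷ = 3 + 2·7 = 17; r = 15.4 − 17 = -1.6
x=11: ŷ = 3 + 2·11 = 25; r = 29.6 − 25 = 4.6
x=12: ŷ = 3 + 2·12 = 27; r = 22.6 − 27 = -4.4
SSE = 16 + 0.36 + 31.36 + 0.64 + 2.56 + 21.16 + 19.36 = 91.44
s = √(91.44/5) = √18.288 ≈ 4.28

s = 4.28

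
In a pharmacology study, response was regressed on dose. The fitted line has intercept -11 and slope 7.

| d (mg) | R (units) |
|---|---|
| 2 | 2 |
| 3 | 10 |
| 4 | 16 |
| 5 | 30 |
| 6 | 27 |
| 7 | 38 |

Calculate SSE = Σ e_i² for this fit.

SSE = 54

d=2: ŷ = -11 + 7·2 = 3; e = 2 − 3 = -1
d=3: ŷ = -11 + 7·3 = 10; e = 10 − 10 = 0
d=4: ŷ = -11 + 7·4 = 17; e = 16 − 17 = -1
d=5: ŷ = -11 + 7·5 = 24; e = 30 − 24 = 6
d=6: ŷ = -11 + 7·6 = 31; e = 27 − 31 = -4
d=7: ŷ = -11 + 7·7 = 38; e = 38 − 38 = 0
SSE = 1 + 0 + 1 + 36 + 16 + 0 = 54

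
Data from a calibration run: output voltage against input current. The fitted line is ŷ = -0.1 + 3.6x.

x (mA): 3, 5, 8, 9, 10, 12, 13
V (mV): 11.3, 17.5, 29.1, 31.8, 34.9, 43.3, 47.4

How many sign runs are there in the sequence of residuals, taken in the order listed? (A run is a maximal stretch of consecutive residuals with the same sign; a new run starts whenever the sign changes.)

x=3: ŷ = -0.1 + 3.6·3 = 10.7; r = 11.3 − 10.7 = 0.6
x=5: ŷ = -0.1 + 3.6·5 = 17.9; r = 17.5 − 17.9 = -0.4
x=8: ŷ = -0.1 + 3.6·8 = 28.7; r = 29.1 − 28.7 = 0.4
x=9: ŷ = -0.1 + 3.6·9 = 32.3; r = 31.8 − 32.3 = -0.5
x=10: ŷ = -0.1 + 3.6·10 = 35.9; r = 34.9 − 35.9 = -1
x=12: ŷ = -0.1 + 3.6·12 = 43.1; r = 43.3 − 43.1 = 0.2
x=13: ŷ = -0.1 + 3.6·13 = 46.7; r = 47.4 − 46.7 = 0.7
Signs: + − + − − + +
Runs: +×1, −×1, +×1, −×2, +×2 → 5

5 runs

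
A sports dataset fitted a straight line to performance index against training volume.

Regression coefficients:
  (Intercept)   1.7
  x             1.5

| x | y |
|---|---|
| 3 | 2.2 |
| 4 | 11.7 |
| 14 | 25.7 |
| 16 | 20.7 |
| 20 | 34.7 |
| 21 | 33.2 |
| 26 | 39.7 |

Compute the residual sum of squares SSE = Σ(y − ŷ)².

SSE = 76

x=3: ŷ = 1.7 + 1.5·3 = 6.2; r = 2.2 − 6.2 = -4
x=4: ŷ = 1.7 + 1.5·4 = 7.7; r = 11.7 − 7.7 = 4
x=14: ŷ = 1.7 + 1.5·14 = 22.7; r = 25.7 − 22.7 = 3
x=16: ŷ = 1.7 + 1.5·16 = 25.7; r = 20.7 − 25.7 = -5
x=20: ŷ = 1.7 + 1.5·20 = 31.7; r = 34.7 − 31.7 = 3
x=21: ŷ = 1.7 + 1.5·21 = 33.2; r = 33.2 − 33.2 = 0
x=26: ŷ = 1.7 + 1.5·26 = 40.7; r = 39.7 − 40.7 = -1
SSE = 16 + 16 + 9 + 25 + 9 + 0 + 1 = 76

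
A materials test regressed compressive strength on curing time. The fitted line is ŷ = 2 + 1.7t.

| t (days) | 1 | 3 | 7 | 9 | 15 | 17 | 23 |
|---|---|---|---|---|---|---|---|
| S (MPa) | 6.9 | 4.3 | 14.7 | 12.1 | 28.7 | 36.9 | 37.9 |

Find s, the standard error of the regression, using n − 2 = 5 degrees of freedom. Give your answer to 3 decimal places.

s = 4.323

t=1: ŷ = 2 + 1.7·1 = 3.7; e = 6.9 − 3.7 = 3.2
t=3: ŷ = 2 + 1.7·3 = 7.1; e = 4.3 − 7.1 = -2.8
t=7: ŷ = 2 + 1.7·7 = 13.9; e = 14.7 − 13.9 = 0.8
t=9: ŷ = 2 + 1.7·9 = 17.3; e = 12.1 − 17.3 = -5.2
t=15: ŷ = 2 + 1.7·15 = 27.5; e = 28.7 − 27.5 = 1.2
t=17: ŷ = 2 + 1.7·17 = 30.9; e = 36.9 − 30.9 = 6
t=23: ŷ = 2 + 1.7·23 = 41.1; e = 37.9 − 41.1 = -3.2
SSE = 10.24 + 7.84 + 0.64 + 27.04 + 1.44 + 36 + 10.24 = 93.44
s = √(93.44/5) = √18.688 ≈ 4.323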